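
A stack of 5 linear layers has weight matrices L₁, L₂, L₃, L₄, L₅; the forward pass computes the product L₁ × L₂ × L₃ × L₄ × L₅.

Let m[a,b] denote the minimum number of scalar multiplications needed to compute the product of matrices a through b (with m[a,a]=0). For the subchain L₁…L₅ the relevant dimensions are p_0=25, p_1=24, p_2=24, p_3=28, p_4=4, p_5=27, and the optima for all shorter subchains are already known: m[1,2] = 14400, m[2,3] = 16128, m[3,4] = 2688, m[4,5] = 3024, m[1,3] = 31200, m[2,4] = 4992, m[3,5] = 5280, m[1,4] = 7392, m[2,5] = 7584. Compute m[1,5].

10092

m[1,5] = min over k∈[1,4] of m[1,k]+m[k+1,5]+p_{0}·p_k·p_{5}.
k=1: 0 + 7584 + 25·24·27 = 23784; k=2: 14400 + 5280 + 25·24·27 = 35880; k=3: 31200 + 3024 + 25·28·27 = 53124; k=4: 7392 + 0 + 25·4·27 = 10092.
Minimum: 10092 at k=4.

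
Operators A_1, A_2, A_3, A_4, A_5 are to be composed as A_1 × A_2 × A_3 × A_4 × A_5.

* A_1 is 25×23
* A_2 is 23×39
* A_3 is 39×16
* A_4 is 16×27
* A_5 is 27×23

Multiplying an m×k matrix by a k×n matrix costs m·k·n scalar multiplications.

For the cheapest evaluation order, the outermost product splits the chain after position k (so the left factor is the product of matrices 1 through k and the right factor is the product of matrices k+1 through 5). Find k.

3

Adjacent pairs: A_1A_2 = 25·23·39 = 22425; A_2A_3 = 23·39·16 = 14352; A_3A_4 = 39·16·27 = 16848; A_4A_5 = 16·27·23 = 9936.
Length 3: A_1..A_3: k=1: 0+14352+25·23·16=23552; k=2: 22425+0+25·39·16=38025 → min 23552 | A_2..A_4: k=2: 0+16848+23·39·27=41067; k=3: 14352+0+23·16·27=24288 → min 24288 | A_3..A_5: k=3: 0+9936+39·16·23=24288; k=4: 16848+0+39·27·23=41067 → min 24288.
Length 4: A_1..A_4: k=1: 0+24288+25·23·27=39813; k=2: 22425+16848+25·39·27=65598; k=3: 23552+0+25·16·27=34352 → min 34352 | A_2..A_5: k=2: 0+24288+23·39·23=44919; k=3: 14352+9936+23·16·23=32752; k=4: 24288+0+23·27·23=38571 → min 32752.
Top-level splits: k=1: (A_1..A_1)·(A_2..A_5) → 0+32752+25·23·23 = 45977; k=2: (A_1..A_2)·(A_3..A_5) → 22425+24288+25·39·23 = 69138; k=3: (A_1..A_3)·(A_4..A_5) → 23552+9936+25·16·23 = 42688; k=4: (A_1..A_4)·(A_5..A_5) → 34352+0+25·27·23 = 49877.
Best split is after A_3, i.e. k = 3.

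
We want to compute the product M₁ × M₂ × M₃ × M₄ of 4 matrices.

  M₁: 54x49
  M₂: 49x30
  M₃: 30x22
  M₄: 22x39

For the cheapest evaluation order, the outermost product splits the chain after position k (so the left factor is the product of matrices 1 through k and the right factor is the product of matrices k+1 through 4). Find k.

3

Adjacent pairs: M₁M₂ = 54·49·30 = 79380; M₂M₃ = 49·30·22 = 32340; M₃M₄ = 30·22·39 = 25740.
Length 3: M₁..M₃: k=1: 0+32340+54·49·22=90552; k=2: 79380+0+54·30·22=115020 → min 90552 | M₂..M₄: k=2: 0+25740+49·30·39=83070; k=3: 32340+0+49·22·39=74382 → min 74382.
Top-level splits: k=1: (M₁..M₁)·(M₂..M₄) → 0+74382+54·49·39 = 177576; k=2: (M₁..M₂)·(M₃..M₄) → 79380+25740+54·30·39 = 168300; k=3: (M₁..M₃)·(M₄..M₄) → 90552+0+54·22·39 = 136884.
Best split is after M₃, i.e. k = 3.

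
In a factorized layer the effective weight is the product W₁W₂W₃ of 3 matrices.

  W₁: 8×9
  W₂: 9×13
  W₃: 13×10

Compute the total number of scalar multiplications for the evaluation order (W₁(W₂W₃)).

1890

(W₂W₃): 9×13 by 13×10 → 9×10, cost 9·13·10 = 1170
(W₁(W₂W₃)): 8×9 by 9×10 → 8×10, cost 8·9·10 = 720; cumulative 1890
Total: 1890 scalar multiplications.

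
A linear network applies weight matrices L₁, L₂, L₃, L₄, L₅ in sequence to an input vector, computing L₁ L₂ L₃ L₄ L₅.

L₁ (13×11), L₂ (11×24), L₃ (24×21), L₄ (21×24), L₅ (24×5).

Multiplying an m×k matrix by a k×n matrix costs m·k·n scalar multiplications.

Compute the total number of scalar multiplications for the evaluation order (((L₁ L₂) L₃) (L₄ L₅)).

13869

(L₁ L₂): 13×11 by 11×24 → 13×24, cost 13·11·24 = 3432
((L₁ L₂) L₃): 13×24 by 24×21 → 13×21, cost 13·24·21 = 6552; cumulative 9984
(L₄ L₅): 21×24 by 24×5 → 21×5, cost 21·24·5 = 2520
(((L₁ L₂) L₃) (L₄ L₅)): 13×21 by 21×5 → 13×5, cost 13·21·5 = 1365; cumulative 13869
Total: 13869 scalar multiplications.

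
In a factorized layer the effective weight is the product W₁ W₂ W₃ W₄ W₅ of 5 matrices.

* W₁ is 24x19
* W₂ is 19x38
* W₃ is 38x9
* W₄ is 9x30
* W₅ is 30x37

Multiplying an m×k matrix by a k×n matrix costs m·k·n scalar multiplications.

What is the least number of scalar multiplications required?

28584

Adjacent pairs: W₁W₂ = 24·19·38 = 17328; W₂W₃ = 19·38·9 = 6498; W₃W₄ = 38·9·30 = 10260; W₄W₅ = 9·30·37 = 9990.
Length 3: W₁..W₃: k=1: 0+6498+24·19·9=10602; k=2: 17328+0+24·38·9=25536 → min 10602 | W₂..W₄: k=2: 0+10260+19·38·30=31920; k=3: 6498+0+19·9·30=11628 → min 11628 | W₃..W₅: k=3: 0+9990+38·9·37=22644; k=4: 10260+0+38·30·37=52440 → min 22644.
Length 4: W₁..W₄: k=1: 0+11628+24·19·30=25308; k=2: 17328+10260+24·38·30=54948; k=3: 10602+0+24·9·30=17082 → min 17082 | W₂..W₅: k=2: 0+22644+19·38·37=49358; k=3: 6498+9990+19·9·37=22815; k=4: 11628+0+19·30·37=32718 → min 22815.
Length 5: W₁..W₅: k=1: 0+22815+24·19·37=39687; k=2: 17328+22644+24·38·37=73716; k=3: 10602+9990+24·9·37=28584; k=4: 17082+0+24·30·37=43722 → min 28584.
Optimal order: ((W₁ (W₂ W₃)) (W₄ W₅)) with cost 28584.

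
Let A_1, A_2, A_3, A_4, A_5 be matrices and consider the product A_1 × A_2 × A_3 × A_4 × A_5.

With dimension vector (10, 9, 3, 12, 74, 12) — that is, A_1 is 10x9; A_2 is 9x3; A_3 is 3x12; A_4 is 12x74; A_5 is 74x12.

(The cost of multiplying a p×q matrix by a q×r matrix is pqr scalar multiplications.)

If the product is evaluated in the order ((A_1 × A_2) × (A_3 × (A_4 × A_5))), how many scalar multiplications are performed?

11718

(A_1 × A_2): 10×9 by 9×3 → 10×3, cost 10·9·3 = 270
(A_4 × A_5): 12×74 by 74×12 → 12×12, cost 12·74·12 = 10656
(A_3 × (A_4 × A_5)): 3×12 by 12×12 → 3×12, cost 3·12·12 = 432; cumulative 11088
((A_1 × A_2) × (A_3 × (A_4 × A_5))): 10×3 by 3×12 → 10×12, cost 10·3·12 = 360; cumulative 11718
Total: 11718 scalar multiplications.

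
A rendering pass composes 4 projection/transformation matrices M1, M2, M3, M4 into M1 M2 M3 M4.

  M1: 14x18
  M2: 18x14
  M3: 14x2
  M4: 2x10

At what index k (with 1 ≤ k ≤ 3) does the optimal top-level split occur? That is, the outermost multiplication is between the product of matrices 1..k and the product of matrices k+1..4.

Adjacent pairs: M1M2 = 14·18·14 = 3528; M2M3 = 18·14·2 = 504; M3M4 = 14·2·10 = 280.
Length 3: M1..M3: k=1: 0+504+14·18·2=1008; k=2: 3528+0+14·14·2=3920 → min 1008 | M2..M4: k=2: 0+280+18·14·10=2800; k=3: 504+0+18·2·10=864 → min 864.
Top-level splits: k=1: (M1..M1)·(M2..M4) → 0+864+14·18·10 = 3384; k=2: (M1..M2)·(M3..M4) → 3528+280+14·14·10 = 5768; k=3: (M1..M3)·(M4..M4) → 1008+0+14·2·10 = 1288.
Best split is after M3, i.e. k = 3.

3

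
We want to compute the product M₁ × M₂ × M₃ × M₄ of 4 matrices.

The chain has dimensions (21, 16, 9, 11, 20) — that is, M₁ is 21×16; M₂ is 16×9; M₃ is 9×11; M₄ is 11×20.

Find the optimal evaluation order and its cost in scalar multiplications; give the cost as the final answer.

8784

Adjacent pairs: M₁M₂ = 21·16·9 = 3024; M₂M₃ = 16·9·11 = 1584; M₃M₄ = 9·11·20 = 1980.
Length 3: M₁..M₃: k=1: 0+1584+21·16·11=5280; k=2: 3024+0+21·9·11=5103 → min 5103 | M₂..M₄: k=2: 0+1980+16·9·20=4860; k=3: 1584+0+16·11·20=5104 → min 4860.
Length 4: M₁..M₄: k=1: 0+4860+21·16·20=11580; k=2: 3024+1980+21·9·20=8784; k=3: 5103+0+21·11·20=9723 → min 8784.
Optimal parenthesization: ((M₁ × M₂) × (M₃ × M₄)) with cost 8784.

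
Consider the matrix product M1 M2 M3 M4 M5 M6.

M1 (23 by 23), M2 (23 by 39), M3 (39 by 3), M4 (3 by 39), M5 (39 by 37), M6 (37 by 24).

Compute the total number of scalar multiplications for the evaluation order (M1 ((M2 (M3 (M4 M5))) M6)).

(M4 M5): 3×39 by 39×37 → 3×37, cost 3·39·37 = 4329
(M3 (M4 M5)): 39×3 by 3×37 → 39×37, cost 39·3·37 = 4329; cumulative 8658
(M2 (M3 (M4 M5))): 23×39 by 39×37 → 23×37, cost 23·39·37 = 33189; cumulative 41847
((M2 (M3 (M4 M5))) M6): 23×37 by 37×24 → 23×24, cost 23·37·24 = 20424; cumulative 62271
(M1 ((M2 (M3 (M4 M5))) M6)): 23×23 by 23×24 → 23×24, cost 23·23·24 = 12696; cumulative 74967
Total: 74967 scalar multiplications.

74967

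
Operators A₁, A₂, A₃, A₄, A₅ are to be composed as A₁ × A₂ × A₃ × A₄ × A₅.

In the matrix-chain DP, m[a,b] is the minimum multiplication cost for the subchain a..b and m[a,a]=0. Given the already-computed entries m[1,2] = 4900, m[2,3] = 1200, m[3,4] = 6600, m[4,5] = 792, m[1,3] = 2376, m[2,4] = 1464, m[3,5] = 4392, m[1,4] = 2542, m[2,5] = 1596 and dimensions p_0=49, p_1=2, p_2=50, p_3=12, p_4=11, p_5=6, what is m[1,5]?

2184

m[1,5] = min over k∈[1,4] of m[1,k]+m[k+1,5]+p_{0}·p_k·p_{5}.
k=1: 0 + 1596 + 49·2·6 = 2184; k=2: 4900 + 4392 + 49·50·6 = 23992; k=3: 2376 + 792 + 49·12·6 = 6696; k=4: 2542 + 0 + 49·11·6 = 5776.
Minimum: 2184 at k=1.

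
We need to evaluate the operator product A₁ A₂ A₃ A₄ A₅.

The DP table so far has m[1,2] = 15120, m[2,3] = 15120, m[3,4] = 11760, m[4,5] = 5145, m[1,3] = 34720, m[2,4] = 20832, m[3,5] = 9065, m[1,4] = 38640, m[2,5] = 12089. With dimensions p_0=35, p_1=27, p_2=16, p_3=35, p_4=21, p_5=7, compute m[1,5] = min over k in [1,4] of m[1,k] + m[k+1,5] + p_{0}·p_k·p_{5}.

m[1,5] = min over k∈[1,4] of m[1,k]+m[k+1,5]+p_{0}·p_k·p_{5}.
k=1: 0 + 12089 + 35·27·7 = 18704; k=2: 15120 + 9065 + 35·16·7 = 28105; k=3: 34720 + 5145 + 35·35·7 = 48440; k=4: 38640 + 0 + 35·21·7 = 43785.
Minimum: 18704 at k=1.

18704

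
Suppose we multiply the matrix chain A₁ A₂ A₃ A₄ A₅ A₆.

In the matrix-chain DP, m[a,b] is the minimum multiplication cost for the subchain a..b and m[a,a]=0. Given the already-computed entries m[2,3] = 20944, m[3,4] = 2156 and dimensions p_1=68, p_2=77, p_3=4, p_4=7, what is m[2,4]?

22848

m[2,4] = min over k∈[2,3] of m[2,k]+m[k+1,4]+p_{1}·p_k·p_{4}.
k=2: 0 + 2156 + 68·77·7 = 38808; k=3: 20944 + 0 + 68·4·7 = 22848.
Minimum: 22848 at k=3.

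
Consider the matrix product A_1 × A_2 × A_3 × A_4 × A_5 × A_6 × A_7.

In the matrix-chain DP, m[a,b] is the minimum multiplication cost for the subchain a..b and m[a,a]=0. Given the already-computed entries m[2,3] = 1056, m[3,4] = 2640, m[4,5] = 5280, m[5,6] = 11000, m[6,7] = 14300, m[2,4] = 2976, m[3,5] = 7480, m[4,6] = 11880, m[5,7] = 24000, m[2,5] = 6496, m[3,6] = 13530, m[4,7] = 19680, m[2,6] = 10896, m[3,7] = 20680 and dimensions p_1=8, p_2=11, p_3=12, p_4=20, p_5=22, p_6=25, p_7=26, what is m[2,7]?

m[2,7] = min over k∈[2,6] of m[2,k]+m[k+1,7]+p_{1}·p_k·p_{7}.
k=2: 0 + 20680 + 8·11·26 = 22968; k=3: 1056 + 19680 + 8·12·26 = 23232; k=4: 2976 + 24000 + 8·20·26 = 31136; k=5: 6496 + 14300 + 8·22·26 = 25372; k=6: 10896 + 0 + 8·25·26 = 16096.
Minimum: 16096 at k=6.

16096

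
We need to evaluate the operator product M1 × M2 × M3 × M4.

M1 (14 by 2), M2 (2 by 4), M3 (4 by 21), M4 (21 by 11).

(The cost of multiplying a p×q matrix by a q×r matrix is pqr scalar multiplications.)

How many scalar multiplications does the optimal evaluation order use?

Adjacent pairs: M1M2 = 14·2·4 = 112; M2M3 = 2·4·21 = 168; M3M4 = 4·21·11 = 924.
Length 3: M1..M3: k=1: 0+168+14·2·21=756; k=2: 112+0+14·4·21=1288 → min 756 | M2..M4: k=2: 0+924+2·4·11=1012; k=3: 168+0+2·21·11=630 → min 630.
Length 4: M1..M4: k=1: 0+630+14·2·11=938; k=2: 112+924+14·4·11=1652; k=3: 756+0+14·21·11=3990 → min 938.
Optimal order: (M1 × ((M2 × M3) × M4)) with cost 938.

938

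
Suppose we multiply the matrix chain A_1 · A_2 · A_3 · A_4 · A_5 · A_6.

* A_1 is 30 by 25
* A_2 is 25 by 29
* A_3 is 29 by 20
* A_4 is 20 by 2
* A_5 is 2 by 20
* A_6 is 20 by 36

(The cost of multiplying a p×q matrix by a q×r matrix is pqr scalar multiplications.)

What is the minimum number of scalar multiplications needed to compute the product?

Adjacent pairs: A_1A_2 = 30·25·29 = 21750; A_2A_3 = 25·29·20 = 14500; A_3A_4 = 29·20·2 = 1160; A_4A_5 = 20·2·20 = 800; A_5A_6 = 2·20·36 = 1440.
Length 3: A_1..A_3: k=1: 0+14500+30·25·20=29500; k=2: 21750+0+30·29·20=39150 → min 29500 | A_2..A_4: k=2: 0+1160+25·29·2=2610; k=3: 14500+0+25·20·2=15500 → min 2610 | A_3..A_5: k=3: 0+800+29·20·20=12400; k=4: 1160+0+29·2·20=2320 → min 2320 | A_4..A_6: k=4: 0+1440+20·2·36=2880; k=5: 800+0+20·20·36=15200 → min 2880.
Length 4: A_1..A_4: k=1: 0+2610+30·25·2=4110; k=2: 21750+1160+30·29·2=24650; k=3: 29500+0+30·20·2=30700 → min 4110 | A_2..A_5: k=2: 0+2320+25·29·20=16820; k=3: 14500+800+25·20·20=25300; k=4: 2610+0+25·2·20=3610 → min 3610 | A_3..A_6: k=3: 0+2880+29·20·36=23760; k=4: 1160+1440+29·2·36=4688; k=5: 2320+0+29·20·36=23200 → min 4688.
Length 5: A_1..A_5: k=1: 0+3610+30·25·20=18610; k=2: 21750+2320+30·29·20=41470; k=3: 29500+800+30·20·20=42300; k=4: 4110+0+30·2·20=5310 → min 5310 | A_2..A_6: k=2: 0+4688+25·29·36=30788; k=3: 14500+2880+25·20·36=35380; k=4: 2610+1440+25·2·36=5850; k=5: 3610+0+25·20·36=21610 → min 5850.
Length 6: A_1..A_6: k=1: 0+5850+30·25·36=32850; k=2: 21750+4688+30·29·36=57758; k=3: 29500+2880+30·20·36=53980; k=4: 4110+1440+30·2·36=7710; k=5: 5310+0+30·20·36=26910 → min 7710.
Optimal order: ((A_1 · (A_2 · (A_3 · A_4))) · (A_5 · A_6)) with cost 7710.

7710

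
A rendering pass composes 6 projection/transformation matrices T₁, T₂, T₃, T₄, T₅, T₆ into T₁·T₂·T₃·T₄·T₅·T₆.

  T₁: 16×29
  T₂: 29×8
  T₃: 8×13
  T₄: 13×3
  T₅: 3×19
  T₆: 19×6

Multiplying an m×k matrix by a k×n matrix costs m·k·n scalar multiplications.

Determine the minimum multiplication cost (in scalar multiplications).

Adjacent pairs: T₁T₂ = 16·29·8 = 3712; T₂T₃ = 29·8·13 = 3016; T₃T₄ = 8·13·3 = 312; T₄T₅ = 13·3·19 = 741; T₅T₆ = 3·19·6 = 342.
Length 3: T₁..T₃: k=1: 0+3016+16·29·13=9048; k=2: 3712+0+16·8·13=5376 → min 5376 | T₂..T₄: k=2: 0+312+29·8·3=1008; k=3: 3016+0+29·13·3=4147 → min 1008 | T₃..T₅: k=3: 0+741+8·13·19=2717; k=4: 312+0+8·3·19=768 → min 768 | T₄..T₆: k=4: 0+342+13·3·6=576; k=5: 741+0+13·19·6=2223 → min 576.
Length 4: T₁..T₄: k=1: 0+1008+16·29·3=2400; k=2: 3712+312+16·8·3=4408; k=3: 5376+0+16·13·3=6000 → min 2400 | T₂..T₅: k=2: 0+768+29·8·19=5176; k=3: 3016+741+29·13·19=10920; k=4: 1008+0+29·3·19=2661 → min 2661 | T₃..T₆: k=3: 0+576+8·13·6=1200; k=4: 312+342+8·3·6=798; k=5: 768+0+8·19·6=1680 → min 798.
Length 5: T₁..T₅: k=1: 0+2661+16·29·19=11477; k=2: 3712+768+16·8·19=6912; k=3: 5376+741+16·13·19=10069; k=4: 2400+0+16·3·19=3312 → min 3312 | T₂..T₆: k=2: 0+798+29·8·6=2190; k=3: 3016+576+29·13·6=5854; k=4: 1008+342+29·3·6=1872; k=5: 2661+0+29·19·6=5967 → min 1872.
Length 6: T₁..T₆: k=1: 0+1872+16·29·6=4656; k=2: 3712+798+16·8·6=5278; k=3: 5376+576+16·13·6=7200; k=4: 2400+342+16·3·6=3030; k=5: 3312+0+16·19·6=5136 → min 3030.
Optimal order: ((T₁·(T₂·(T₃·T₄)))·(T₅·T₆)) with cost 3030.

3030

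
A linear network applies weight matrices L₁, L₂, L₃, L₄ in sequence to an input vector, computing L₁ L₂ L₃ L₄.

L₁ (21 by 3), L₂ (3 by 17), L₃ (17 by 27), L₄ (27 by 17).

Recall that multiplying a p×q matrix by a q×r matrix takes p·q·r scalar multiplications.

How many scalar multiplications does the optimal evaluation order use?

Adjacent pairs: L₁L₂ = 21·3·17 = 1071; L₂L₃ = 3·17·27 = 1377; L₃L₄ = 17·27·17 = 7803.
Length 3: L₁..L₃: k=1: 0+1377+21·3·27=3078; k=2: 1071+0+21·17·27=10710 → min 3078 | L₂..L₄: k=2: 0+7803+3·17·17=8670; k=3: 1377+0+3·27·17=2754 → min 2754.
Length 4: L₁..L₄: k=1: 0+2754+21·3·17=3825; k=2: 1071+7803+21·17·17=14943; k=3: 3078+0+21·27·17=12717 → min 3825.
Optimal order: (L₁ ((L₂ L₃) L₄)) with cost 3825.

3825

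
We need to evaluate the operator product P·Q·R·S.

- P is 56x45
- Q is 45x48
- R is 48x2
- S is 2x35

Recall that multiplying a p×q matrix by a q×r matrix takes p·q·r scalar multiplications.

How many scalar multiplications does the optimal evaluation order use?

Adjacent pairs: PQ = 56·45·48 = 120960; QR = 45·48·2 = 4320; RS = 48·2·35 = 3360.
Length 3: P..R: k=1: 0+4320+56·45·2=9360; k=2: 120960+0+56·48·2=126336 → min 9360 | Q..S: k=2: 0+3360+45·48·35=78960; k=3: 4320+0+45·2·35=7470 → min 7470.
Length 4: P..S: k=1: 0+7470+56·45·35=95670; k=2: 120960+3360+56·48·35=218400; k=3: 9360+0+56·2·35=13280 → min 13280.
Optimal order: ((P·(Q·R))·S) with cost 13280.

13280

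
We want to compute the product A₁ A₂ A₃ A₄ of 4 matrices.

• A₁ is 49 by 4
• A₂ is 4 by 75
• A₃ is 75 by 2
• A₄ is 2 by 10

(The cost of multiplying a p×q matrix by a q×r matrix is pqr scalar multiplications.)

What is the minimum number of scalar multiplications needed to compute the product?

1972

Adjacent pairs: A₁A₂ = 49·4·75 = 14700; A₂A₃ = 4·75·2 = 600; A₃A₄ = 75·2·10 = 1500.
Length 3: A₁..A₃: k=1: 0+600+49·4·2=992; k=2: 14700+0+49·75·2=22050 → min 992 | A₂..A₄: k=2: 0+1500+4·75·10=4500; k=3: 600+0+4·2·10=680 → min 680.
Length 4: A₁..A₄: k=1: 0+680+49·4·10=2640; k=2: 14700+1500+49·75·10=52950; k=3: 992+0+49·2·10=1972 → min 1972.
Optimal order: ((A₁ (A₂ A₃)) A₄) with cost 1972.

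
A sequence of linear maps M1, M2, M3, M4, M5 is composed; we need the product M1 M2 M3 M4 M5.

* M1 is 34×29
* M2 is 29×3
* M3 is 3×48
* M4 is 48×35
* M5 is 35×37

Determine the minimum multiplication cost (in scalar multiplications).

15657

Adjacent pairs: M1M2 = 34·29·3 = 2958; M2M3 = 29·3·48 = 4176; M3M4 = 3·48·35 = 5040; M4M5 = 48·35·37 = 62160.
Length 3: M1..M3: k=1: 0+4176+34·29·48=51504; k=2: 2958+0+34·3·48=7854 → min 7854 | M2..M4: k=2: 0+5040+29·3·35=8085; k=3: 4176+0+29·48·35=52896 → min 8085 | M3..M5: k=3: 0+62160+3·48·37=67488; k=4: 5040+0+3·35·37=8925 → min 8925.
Length 4: M1..M4: k=1: 0+8085+34·29·35=42595; k=2: 2958+5040+34·3·35=11568; k=3: 7854+0+34·48·35=64974 → min 11568 | M2..M5: k=2: 0+8925+29·3·37=12144; k=3: 4176+62160+29·48·37=117840; k=4: 8085+0+29·35·37=45640 → min 12144.
Length 5: M1..M5: k=1: 0+12144+34·29·37=48626; k=2: 2958+8925+34·3·37=15657; k=3: 7854+62160+34·48·37=130398; k=4: 11568+0+34·35·37=55598 → min 15657.
Optimal order: ((M1 M2) ((M3 M4) M5)) with cost 15657.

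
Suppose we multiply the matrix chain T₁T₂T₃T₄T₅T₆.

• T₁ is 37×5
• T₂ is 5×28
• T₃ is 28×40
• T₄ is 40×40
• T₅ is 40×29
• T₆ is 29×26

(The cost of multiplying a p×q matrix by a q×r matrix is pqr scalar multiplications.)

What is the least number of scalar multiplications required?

27980

Adjacent pairs: T₁T₂ = 37·5·28 = 5180; T₂T₃ = 5·28·40 = 5600; T₃T₄ = 28·40·40 = 44800; T₄T₅ = 40·40·29 = 46400; T₅T₆ = 40·29·26 = 30160.
Length 3: T₁..T₃: k=1: 0+5600+37·5·40=13000; k=2: 5180+0+37·28·40=46620 → min 13000 | T₂..T₄: k=2: 0+44800+5·28·40=50400; k=3: 5600+0+5·40·40=13600 → min 13600 | T₃..T₅: k=3: 0+46400+28·40·29=78880; k=4: 44800+0+28·40·29=77280 → min 77280 | T₄..T₆: k=4: 0+30160+40·40·26=71760; k=5: 46400+0+40·29·26=76560 → min 71760.
Length 4: T₁..T₄: k=1: 0+13600+37·5·40=21000; k=2: 5180+44800+37·28·40=91420; k=3: 13000+0+37·40·40=72200 → min 21000 | T₂..T₅: k=2: 0+77280+5·28·29=81340; k=3: 5600+46400+5·40·29=57800; k=4: 13600+0+5·40·29=19400 → min 19400 | T₃..T₆: k=3: 0+71760+28·40·26=100880; k=4: 44800+30160+28·40·26=104080; k=5: 77280+0+28·29·26=98392 → min 98392.
Length 5: T₁..T₅: k=1: 0+19400+37·5·29=24765; k=2: 5180+77280+37·28·29=112504; k=3: 13000+46400+37·40·29=102320; k=4: 21000+0+37·40·29=63920 → min 24765 | T₂..T₆: k=2: 0+98392+5·28·26=102032; k=3: 5600+71760+5·40·26=82560; k=4: 13600+30160+5·40·26=48960; k=5: 19400+0+5·29·26=23170 → min 23170.
Length 6: T₁..T₆: k=1: 0+23170+37·5·26=27980; k=2: 5180+98392+37·28·26=130508; k=3: 13000+71760+37·40·26=123240; k=4: 21000+30160+37·40·26=89640; k=5: 24765+0+37·29·26=52663 → min 27980.
Optimal order: (T₁((((T₂T₃)T₄)T₅)T₆)) with cost 27980.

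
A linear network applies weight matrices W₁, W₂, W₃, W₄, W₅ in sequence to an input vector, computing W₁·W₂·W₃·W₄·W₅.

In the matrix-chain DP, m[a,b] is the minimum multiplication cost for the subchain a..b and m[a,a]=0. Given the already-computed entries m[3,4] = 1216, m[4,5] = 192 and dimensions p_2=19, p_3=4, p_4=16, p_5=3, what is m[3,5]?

420

m[3,5] = min over k∈[3,4] of m[3,k]+m[k+1,5]+p_{2}·p_k·p_{5}.
k=3: 0 + 192 + 19·4·3 = 420; k=4: 1216 + 0 + 19·16·3 = 2128.
Minimum: 420 at k=3.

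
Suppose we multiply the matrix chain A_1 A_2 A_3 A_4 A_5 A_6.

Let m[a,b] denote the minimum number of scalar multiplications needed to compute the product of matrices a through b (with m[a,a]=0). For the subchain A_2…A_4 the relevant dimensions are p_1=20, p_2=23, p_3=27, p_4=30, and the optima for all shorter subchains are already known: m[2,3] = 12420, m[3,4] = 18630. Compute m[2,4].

m[2,4] = min over k∈[2,3] of m[2,k]+m[k+1,4]+p_{1}·p_k·p_{4}.
k=2: 0 + 18630 + 20·23·30 = 32430; k=3: 12420 + 0 + 20·27·30 = 28620.
Minimum: 28620 at k=3.

28620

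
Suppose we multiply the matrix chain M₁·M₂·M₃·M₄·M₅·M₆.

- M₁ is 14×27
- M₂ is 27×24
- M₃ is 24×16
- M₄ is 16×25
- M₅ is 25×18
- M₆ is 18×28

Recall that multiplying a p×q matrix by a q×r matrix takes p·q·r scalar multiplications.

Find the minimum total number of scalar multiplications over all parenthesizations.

Adjacent pairs: M₁M₂ = 14·27·24 = 9072; M₂M₃ = 27·24·16 = 10368; M₃M₄ = 24·16·25 = 9600; M₄M₅ = 16·25·18 = 7200; M₅M₆ = 25·18·28 = 12600.
Length 3: M₁..M₃: k=1: 0+10368+14·27·16=16416; k=2: 9072+0+14·24·16=14448 → min 14448 | M₂..M₄: k=2: 0+9600+27·24·25=25800; k=3: 10368+0+27·16·25=21168 → min 21168 | M₃..M₅: k=3: 0+7200+24·16·18=14112; k=4: 9600+0+24·25·18=20400 → min 14112 | M₄..M₆: k=4: 0+12600+16·25·28=23800; k=5: 7200+0+16·18·28=15264 → min 15264.
Length 4: M₁..M₄: k=1: 0+21168+14·27·25=30618; k=2: 9072+9600+14·24·25=27072; k=3: 14448+0+14·16·25=20048 → min 20048 | M₂..M₅: k=2: 0+14112+27·24·18=25776; k=3: 10368+7200+27·16·18=25344; k=4: 21168+0+27·25·18=33318 → min 25344 | M₃..M₆: k=3: 0+15264+24·16·28=26016; k=4: 9600+12600+24·25·28=39000; k=5: 14112+0+24·18·28=26208 → min 26016.
Length 5: M₁..M₅: k=1: 0+25344+14·27·18=32148; k=2: 9072+14112+14·24·18=29232; k=3: 14448+7200+14·16·18=25680; k=4: 20048+0+14·25·18=26348 → min 25680 | M₂..M₆: k=2: 0+26016+27·24·28=44160; k=3: 10368+15264+27·16·28=37728; k=4: 21168+12600+27·25·28=52668; k=5: 25344+0+27·18·28=38952 → min 37728.
Length 6: M₁..M₆: k=1: 0+37728+14·27·28=48312; k=2: 9072+26016+14·24·28=44496; k=3: 14448+15264+14·16·28=35984; k=4: 20048+12600+14·25·28=42448; k=5: 25680+0+14·18·28=32736 → min 32736.
Optimal order: ((((M₁·M₂)·M₃)·(M₄·M₅))·M₆) with cost 32736.

32736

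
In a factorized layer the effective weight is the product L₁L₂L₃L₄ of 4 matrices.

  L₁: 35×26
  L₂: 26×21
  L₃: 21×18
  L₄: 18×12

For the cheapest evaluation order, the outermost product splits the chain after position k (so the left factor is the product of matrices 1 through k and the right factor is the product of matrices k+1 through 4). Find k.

Adjacent pairs: L₁L₂ = 35·26·21 = 19110; L₂L₃ = 26·21·18 = 9828; L₃L₄ = 21·18·12 = 4536.
Length 3: L₁..L₃: k=1: 0+9828+35·26·18=26208; k=2: 19110+0+35·21·18=32340 → min 26208 | L₂..L₄: k=2: 0+4536+26·21·12=11088; k=3: 9828+0+26·18·12=15444 → min 11088.
Top-level splits: k=1: (L₁..L₁)·(L₂..L₄) → 0+11088+35·26·12 = 22008; k=2: (L₁..L₂)·(L₃..L₄) → 19110+4536+35·21·12 = 32466; k=3: (L₁..L₃)·(L₄..L₄) → 26208+0+35·18·12 = 33768.
Best split is after L₁, i.e. k = 1.

1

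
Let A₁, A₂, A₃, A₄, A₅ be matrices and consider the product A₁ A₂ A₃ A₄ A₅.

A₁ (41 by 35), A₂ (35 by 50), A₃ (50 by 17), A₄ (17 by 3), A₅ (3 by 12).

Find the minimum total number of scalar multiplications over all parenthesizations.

Adjacent pairs: A₁A₂ = 41·35·50 = 71750; A₂A₃ = 35·50·17 = 29750; A₃A₄ = 50·17·3 = 2550; A₄A₅ = 17·3·12 = 612.
Length 3: A₁..A₃: k=1: 0+29750+41·35·17=54145; k=2: 71750+0+41·50·17=106600 → min 54145 | A₂..A₄: k=2: 0+2550+35·50·3=7800; k=3: 29750+0+35·17·3=31535 → min 7800 | A₃..A₅: k=3: 0+612+50·17·12=10812; k=4: 2550+0+50·3·12=4350 → min 4350.
Length 4: A₁..A₄: k=1: 0+7800+41·35·3=12105; k=2: 71750+2550+41·50·3=80450; k=3: 54145+0+41·17·3=56236 → min 12105 | A₂..A₅: k=2: 0+4350+35·50·12=25350; k=3: 29750+612+35·17·12=37502; k=4: 7800+0+35·3·12=9060 → min 9060.
Length 5: A₁..A₅: k=1: 0+9060+41·35·12=26280; k=2: 71750+4350+41·50·12=100700; k=3: 54145+612+41·17·12=63121; k=4: 12105+0+41·3·12=13581 → min 13581.
Optimal order: ((A₁ (A₂ (A₃ A₄))) A₅) with cost 13581.

13581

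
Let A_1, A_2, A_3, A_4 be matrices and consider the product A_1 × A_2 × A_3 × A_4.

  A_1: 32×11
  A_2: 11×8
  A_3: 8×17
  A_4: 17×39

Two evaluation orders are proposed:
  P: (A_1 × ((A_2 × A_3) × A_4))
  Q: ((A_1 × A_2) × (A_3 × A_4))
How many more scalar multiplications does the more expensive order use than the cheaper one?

4413

Order P = (A_1 × ((A_2 × A_3) × A_4)): (A_2 × A_3): 11×8 by 8×17 → 11×17, cost 11·8·17 = 1496; ((A_2 × A_3) × A_4): 11×17 by 17×39 → 11×39, cost 11·17·39 = 7293; cumulative 8789; (A_1 × ((A_2 × A_3) × A_4)): 32×11 by 11×39 → 32×39, cost 32·11·39 = 13728; cumulative 22517. Total 22517.
Order Q = ((A_1 × A_2) × (A_3 × A_4)): (A_1 × A_2): 32×11 by 11×8 → 32×8, cost 32·11·8 = 2816; (A_3 × A_4): 8×17 by 17×39 → 8×39, cost 8·17·39 = 5304; ((A_1 × A_2) × (A_3 × A_4)): 32×8 by 8×39 → 32×39, cost 32·8·39 = 9984; cumulative 18104. Total 18104.
Difference: |22517 − 18104| = 4413.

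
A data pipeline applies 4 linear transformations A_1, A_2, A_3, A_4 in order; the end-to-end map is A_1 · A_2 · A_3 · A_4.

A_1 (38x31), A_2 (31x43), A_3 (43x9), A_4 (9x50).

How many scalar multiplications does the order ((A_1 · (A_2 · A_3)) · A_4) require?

(A_2 · A_3): 31×43 by 43×9 → 31×9, cost 31·43·9 = 11997
(A_1 · (A_2 · A_3)): 38×31 by 31×9 → 38×9, cost 38·31·9 = 10602; cumulative 22599
((A_1 · (A_2 · A_3)) · A_4): 38×9 by 9×50 → 38×50, cost 38·9·50 = 17100; cumulative 39699
Total: 39699 scalar multiplications.

39699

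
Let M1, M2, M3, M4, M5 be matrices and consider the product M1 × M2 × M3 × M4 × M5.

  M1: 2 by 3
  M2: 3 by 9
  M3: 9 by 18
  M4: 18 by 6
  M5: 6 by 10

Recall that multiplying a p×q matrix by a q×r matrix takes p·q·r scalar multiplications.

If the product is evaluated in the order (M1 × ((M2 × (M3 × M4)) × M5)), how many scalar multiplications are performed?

(M3 × M4): 9×18 by 18×6 → 9×6, cost 9·18·6 = 972
(M2 × (M3 × M4)): 3×9 by 9×6 → 3×6, cost 3·9·6 = 162; cumulative 1134
((M2 × (M3 × M4)) × M5): 3×6 by 6×10 → 3×10, cost 3·6·10 = 180; cumulative 1314
(M1 × ((M2 × (M3 × M4)) × M5)): 2×3 by 3×10 → 2×10, cost 2·3·10 = 60; cumulative 1374
Total: 1374 scalar multiplications.

1374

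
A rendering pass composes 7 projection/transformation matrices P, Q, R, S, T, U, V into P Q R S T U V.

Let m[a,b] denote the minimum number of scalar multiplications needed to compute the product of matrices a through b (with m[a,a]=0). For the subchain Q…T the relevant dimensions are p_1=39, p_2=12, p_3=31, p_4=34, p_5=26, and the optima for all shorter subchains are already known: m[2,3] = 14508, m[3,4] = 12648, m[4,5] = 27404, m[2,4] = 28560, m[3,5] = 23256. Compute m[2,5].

m[2,5] = min over k∈[2,4] of m[2,k]+m[k+1,5]+p_{1}·p_k·p_{5}.
k=2: 0 + 23256 + 39·12·26 = 35424; k=3: 14508 + 27404 + 39·31·26 = 73346; k=4: 28560 + 0 + 39·34·26 = 63036.
Minimum: 35424 at k=2.

35424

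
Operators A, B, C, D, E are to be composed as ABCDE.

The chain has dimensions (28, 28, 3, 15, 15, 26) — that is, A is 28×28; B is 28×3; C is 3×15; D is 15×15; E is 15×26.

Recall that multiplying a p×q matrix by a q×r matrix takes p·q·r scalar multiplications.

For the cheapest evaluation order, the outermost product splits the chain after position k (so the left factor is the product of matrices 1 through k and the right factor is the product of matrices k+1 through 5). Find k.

2

Adjacent pairs: AB = 28·28·3 = 2352; BC = 28·3·15 = 1260; CD = 3·15·15 = 675; DE = 15·15·26 = 5850.
Length 3: A..C: k=1: 0+1260+28·28·15=13020; k=2: 2352+0+28·3·15=3612 → min 3612 | B..D: k=2: 0+675+28·3·15=1935; k=3: 1260+0+28·15·15=7560 → min 1935 | C..E: k=3: 0+5850+3·15·26=7020; k=4: 675+0+3·15·26=1845 → min 1845.
Length 4: A..D: k=1: 0+1935+28·28·15=13695; k=2: 2352+675+28·3·15=4287; k=3: 3612+0+28·15·15=9912 → min 4287 | B..E: k=2: 0+1845+28·3·26=4029; k=3: 1260+5850+28·15·26=18030; k=4: 1935+0+28·15·26=12855 → min 4029.
Top-level splits: k=1: (A..A)·(B..E) → 0+4029+28·28·26 = 24413; k=2: (A..B)·(C..E) → 2352+1845+28·3·26 = 6381; k=3: (A..C)·(D..E) → 3612+5850+28·15·26 = 20382; k=4: (A..D)·(E..E) → 4287+0+28·15·26 = 15207.
Best split is after B, i.e. k = 2.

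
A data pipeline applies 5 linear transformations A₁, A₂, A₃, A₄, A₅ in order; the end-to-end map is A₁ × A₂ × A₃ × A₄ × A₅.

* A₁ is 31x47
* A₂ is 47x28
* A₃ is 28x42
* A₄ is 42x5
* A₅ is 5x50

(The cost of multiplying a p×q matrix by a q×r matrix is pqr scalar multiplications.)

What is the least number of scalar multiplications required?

27495

Adjacent pairs: A₁A₂ = 31·47·28 = 40796; A₂A₃ = 47·28·42 = 55272; A₃A₄ = 28·42·5 = 5880; A₄A₅ = 42·5·50 = 10500.
Length 3: A₁..A₃: k=1: 0+55272+31·47·42=116466; k=2: 40796+0+31·28·42=77252 → min 77252 | A₂..A₄: k=2: 0+5880+47·28·5=12460; k=3: 55272+0+47·42·5=65142 → min 12460 | A₃..A₅: k=3: 0+10500+28·42·50=69300; k=4: 5880+0+28·5·50=12880 → min 12880.
Length 4: A₁..A₄: k=1: 0+12460+31·47·5=19745; k=2: 40796+5880+31·28·5=51016; k=3: 77252+0+31·42·5=83762 → min 19745 | A₂..A₅: k=2: 0+12880+47·28·50=78680; k=3: 55272+10500+47·42·50=164472; k=4: 12460+0+47·5·50=24210 → min 24210.
Length 5: A₁..A₅: k=1: 0+24210+31·47·50=97060; k=2: 40796+12880+31·28·50=97076; k=3: 77252+10500+31·42·50=152852; k=4: 19745+0+31·5·50=27495 → min 27495.
Optimal order: ((A₁ × (A₂ × (A₃ × A₄))) × A₅) with cost 27495.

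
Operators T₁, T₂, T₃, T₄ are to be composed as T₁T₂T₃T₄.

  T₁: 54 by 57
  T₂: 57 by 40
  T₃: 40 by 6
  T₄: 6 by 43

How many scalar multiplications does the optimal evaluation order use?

46080

Adjacent pairs: T₁T₂ = 54·57·40 = 123120; T₂T₃ = 57·40·6 = 13680; T₃T₄ = 40·6·43 = 10320.
Length 3: T₁..T₃: k=1: 0+13680+54·57·6=32148; k=2: 123120+0+54·40·6=136080 → min 32148 | T₂..T₄: k=2: 0+10320+57·40·43=108360; k=3: 13680+0+57·6·43=28386 → min 28386.
Length 4: T₁..T₄: k=1: 0+28386+54·57·43=160740; k=2: 123120+10320+54·40·43=226320; k=3: 32148+0+54·6·43=46080 → min 46080.
Optimal order: ((T₁(T₂T₃))T₄) with cost 46080.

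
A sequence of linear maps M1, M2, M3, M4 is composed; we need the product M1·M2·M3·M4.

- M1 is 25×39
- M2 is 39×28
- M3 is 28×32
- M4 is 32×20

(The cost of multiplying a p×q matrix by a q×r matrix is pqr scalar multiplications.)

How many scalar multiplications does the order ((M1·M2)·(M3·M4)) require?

59220

(M1·M2): 25×39 by 39×28 → 25×28, cost 25·39·28 = 27300
(M3·M4): 28×32 by 32×20 → 28×20, cost 28·32·20 = 17920
((M1·M2)·(M3·M4)): 25×28 by 28×20 → 25×20, cost 25·28·20 = 14000; cumulative 59220
Total: 59220 scalar multiplications.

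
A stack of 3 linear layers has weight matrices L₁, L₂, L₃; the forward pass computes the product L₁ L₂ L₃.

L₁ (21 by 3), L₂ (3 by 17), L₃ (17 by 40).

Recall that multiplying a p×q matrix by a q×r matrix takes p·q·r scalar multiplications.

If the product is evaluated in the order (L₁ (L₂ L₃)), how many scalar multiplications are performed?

(L₂ L₃): 3×17 by 17×40 → 3×40, cost 3·17·40 = 2040
(L₁ (L₂ L₃)): 21×3 by 3×40 → 21×40, cost 21·3·40 = 2520; cumulative 4560
Total: 4560 scalar multiplications.

4560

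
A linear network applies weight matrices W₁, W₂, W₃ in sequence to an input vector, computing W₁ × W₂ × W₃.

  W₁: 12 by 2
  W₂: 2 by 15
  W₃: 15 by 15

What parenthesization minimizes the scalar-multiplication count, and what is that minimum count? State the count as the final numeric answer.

810

(W₁ × (W₂ × W₃)): cost 810.
((W₁ × W₂) × W₃): cost 3060.
Optimal: (W₁ × (W₂ × W₃)) with cost 810.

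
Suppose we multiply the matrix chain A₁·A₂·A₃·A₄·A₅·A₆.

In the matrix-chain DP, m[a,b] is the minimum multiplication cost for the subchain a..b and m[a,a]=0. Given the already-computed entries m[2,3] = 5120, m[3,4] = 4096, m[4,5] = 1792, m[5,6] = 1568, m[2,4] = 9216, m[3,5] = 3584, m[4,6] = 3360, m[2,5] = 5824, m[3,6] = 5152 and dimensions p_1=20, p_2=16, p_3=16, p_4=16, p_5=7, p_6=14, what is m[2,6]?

m[2,6] = min over k∈[2,5] of m[2,k]+m[k+1,6]+p_{1}·p_k·p_{6}.
k=2: 0 + 5152 + 20·16·14 = 9632; k=3: 5120 + 3360 + 20·16·14 = 12960; k=4: 9216 + 1568 + 20·16·14 = 15264; k=5: 5824 + 0 + 20·7·14 = 7784.
Minimum: 7784 at k=5.

7784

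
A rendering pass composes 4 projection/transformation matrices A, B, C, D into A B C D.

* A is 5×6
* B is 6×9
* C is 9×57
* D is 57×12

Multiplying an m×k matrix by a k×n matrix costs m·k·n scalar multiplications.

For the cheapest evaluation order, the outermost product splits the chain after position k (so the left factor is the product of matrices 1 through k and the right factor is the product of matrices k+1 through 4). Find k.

Adjacent pairs: AB = 5·6·9 = 270; BC = 6·9·57 = 3078; CD = 9·57·12 = 6156.
Length 3: A..C: k=1: 0+3078+5·6·57=4788; k=2: 270+0+5·9·57=2835 → min 2835 | B..D: k=2: 0+6156+6·9·12=6804; k=3: 3078+0+6·57·12=7182 → min 6804.
Top-level splits: k=1: (A..A)·(B..D) → 0+6804+5·6·12 = 7164; k=2: (A..B)·(C..D) → 270+6156+5·9·12 = 6966; k=3: (A..C)·(D..D) → 2835+0+5·57·12 = 6255.
Best split is after C, i.e. k = 3.

3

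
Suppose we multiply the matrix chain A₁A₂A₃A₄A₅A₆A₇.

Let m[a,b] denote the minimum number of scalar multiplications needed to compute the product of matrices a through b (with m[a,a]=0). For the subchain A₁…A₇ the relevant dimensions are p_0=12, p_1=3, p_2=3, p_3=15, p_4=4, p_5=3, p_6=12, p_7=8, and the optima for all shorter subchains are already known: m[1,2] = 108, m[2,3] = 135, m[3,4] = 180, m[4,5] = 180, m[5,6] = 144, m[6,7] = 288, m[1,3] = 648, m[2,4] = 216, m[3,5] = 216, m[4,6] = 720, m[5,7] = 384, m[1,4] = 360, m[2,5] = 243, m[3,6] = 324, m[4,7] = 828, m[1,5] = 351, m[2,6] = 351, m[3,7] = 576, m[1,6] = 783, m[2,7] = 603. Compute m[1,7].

891

m[1,7] = min over k∈[1,6] of m[1,k]+m[k+1,7]+p_{0}·p_k·p_{7}.
k=1: 0 + 603 + 12·3·8 = 891; k=2: 108 + 576 + 12·3·8 = 972; k=3: 648 + 828 + 12·15·8 = 2916; k=4: 360 + 384 + 12·4·8 = 1128; k=5: 351 + 288 + 12·3·8 = 927; k=6: 783 + 0 + 12·12·8 = 1935.
Minimum: 891 at k=1.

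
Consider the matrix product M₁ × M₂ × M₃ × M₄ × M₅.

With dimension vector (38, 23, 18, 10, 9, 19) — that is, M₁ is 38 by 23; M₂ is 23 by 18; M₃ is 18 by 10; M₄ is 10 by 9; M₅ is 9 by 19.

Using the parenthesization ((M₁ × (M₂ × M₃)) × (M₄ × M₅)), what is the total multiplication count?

(M₂ × M₃): 23×18 by 18×10 → 23×10, cost 23·18·10 = 4140
(M₁ × (M₂ × M₃)): 38×23 by 23×10 → 38×10, cost 38·23·10 = 8740; cumulative 12880
(M₄ × M₅): 10×9 by 9×19 → 10×19, cost 10·9·19 = 1710
((M₁ × (M₂ × M₃)) × (M₄ × M₅)): 38×10 by 10×19 → 38×19, cost 38·10·19 = 7220; cumulative 21810
Total: 21810 scalar multiplications.

21810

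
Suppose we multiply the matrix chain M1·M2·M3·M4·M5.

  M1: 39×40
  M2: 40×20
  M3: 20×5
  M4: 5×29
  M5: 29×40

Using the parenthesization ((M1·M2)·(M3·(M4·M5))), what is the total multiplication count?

72200

(M1·M2): 39×40 by 40×20 → 39×20, cost 39·40·20 = 31200
(M4·M5): 5×29 by 29×40 → 5×40, cost 5·29·40 = 5800
(M3·(M4·M5)): 20×5 by 5×40 → 20×40, cost 20·5·40 = 4000; cumulative 9800
((M1·M2)·(M3·(M4·M5))): 39×20 by 20×40 → 39×40, cost 39·20·40 = 31200; cumulative 72200
Total: 72200 scalar multiplications.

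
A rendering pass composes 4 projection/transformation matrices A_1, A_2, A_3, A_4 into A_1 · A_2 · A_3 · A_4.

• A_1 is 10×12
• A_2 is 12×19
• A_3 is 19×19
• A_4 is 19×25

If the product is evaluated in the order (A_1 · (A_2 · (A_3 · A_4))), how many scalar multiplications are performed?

17725

(A_3 · A_4): 19×19 by 19×25 → 19×25, cost 19·19·25 = 9025
(A_2 · (A_3 · A_4)): 12×19 by 19×25 → 12×25, cost 12·19·25 = 5700; cumulative 14725
(A_1 · (A_2 · (A_3 · A_4))): 10×12 by 12×25 → 10×25, cost 10·12·25 = 3000; cumulative 17725
Total: 17725 scalar multiplications.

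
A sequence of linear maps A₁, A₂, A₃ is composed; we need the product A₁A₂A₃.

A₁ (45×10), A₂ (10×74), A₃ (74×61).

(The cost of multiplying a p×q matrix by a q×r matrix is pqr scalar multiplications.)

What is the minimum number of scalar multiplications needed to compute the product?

72590

Order (A₁(A₂A₃)): (A₂A₃): 10×74 by 74×61 → 10×61, cost 10·74·61 = 45140; (A₁(A₂A₃)): 45×10 by 10×61 → 45×61, cost 45·10·61 = 27450; cumulative 72590. Total 72590.
Order ((A₁A₂)A₃): (A₁A₂): 45×10 by 10×74 → 45×74, cost 45·10·74 = 33300; ((A₁A₂)A₃): 45×74 by 74×61 → 45×61, cost 45·74·61 = 203130; cumulative 236430. Total 236430.
Minimum: 72590.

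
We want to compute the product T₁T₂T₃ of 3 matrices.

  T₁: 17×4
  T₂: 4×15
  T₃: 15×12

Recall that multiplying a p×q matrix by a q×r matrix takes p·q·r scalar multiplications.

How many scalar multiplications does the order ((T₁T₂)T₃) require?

4080

(T₁T₂): 17×4 by 4×15 → 17×15, cost 17·4·15 = 1020
((T₁T₂)T₃): 17×15 by 15×12 → 17×12, cost 17·15·12 = 3060; cumulative 4080
Total: 4080 scalar multiplications.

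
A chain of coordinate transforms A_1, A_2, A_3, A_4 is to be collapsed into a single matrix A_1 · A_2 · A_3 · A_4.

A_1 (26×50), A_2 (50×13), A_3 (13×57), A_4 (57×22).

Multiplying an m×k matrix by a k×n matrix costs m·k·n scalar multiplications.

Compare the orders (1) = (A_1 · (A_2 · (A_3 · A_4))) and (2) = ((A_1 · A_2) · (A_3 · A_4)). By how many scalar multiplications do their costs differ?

Order (1) = (A_1 · (A_2 · (A_3 · A_4))): (A_3 · A_4): 13×57 by 57×22 → 13×22, cost 13·57·22 = 16302; (A_2 · (A_3 · A_4)): 50×13 by 13×22 → 50×22, cost 50·13·22 = 14300; cumulative 30602; (A_1 · (A_2 · (A_3 · A_4))): 26×50 by 50×22 → 26×22, cost 26·50·22 = 28600; cumulative 59202. Total 59202.
Order (2) = ((A_1 · A_2) · (A_3 · A_4)): (A_1 · A_2): 26×50 by 50×13 → 26×13, cost 26·50·13 = 16900; (A_3 · A_4): 13×57 by 57×22 → 13×22, cost 13·57·22 = 16302; ((A_1 · A_2) · (A_3 · A_4)): 26×13 by 13×22 → 26×22, cost 26·13·22 = 7436; cumulative 40638. Total 40638.
Difference: |59202 − 40638| = 18564.

18564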